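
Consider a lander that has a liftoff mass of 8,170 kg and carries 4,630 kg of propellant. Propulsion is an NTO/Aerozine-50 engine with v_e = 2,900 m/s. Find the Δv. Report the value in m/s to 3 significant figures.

m_f = m₀ − m_prop = 8,170 − 4,630 = 3,540 kg.
Δv = v_e · ln(m₀/m_f) = 2900.0 × ln(2.308) = 2900.0 × 0.8363 ≈ 2425.4 m/s.

Δv ≈ 2430 m/s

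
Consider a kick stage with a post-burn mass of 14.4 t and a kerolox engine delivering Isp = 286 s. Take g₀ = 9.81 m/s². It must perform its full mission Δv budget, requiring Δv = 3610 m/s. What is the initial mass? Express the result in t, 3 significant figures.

v_e = Isp · g₀ = 286 × 9.81 = 2805.7 m/s.
From the ideal rocket equation, m₀/m_f = exp(Δv / v_e) = exp(3610 / 2805.7) = exp(1.2867) = 3.6208.
m₀ = m_f × 3.6208 = 14.4 × 3.6208 = 52.1395 t.

initial mass ≈ 52.1 t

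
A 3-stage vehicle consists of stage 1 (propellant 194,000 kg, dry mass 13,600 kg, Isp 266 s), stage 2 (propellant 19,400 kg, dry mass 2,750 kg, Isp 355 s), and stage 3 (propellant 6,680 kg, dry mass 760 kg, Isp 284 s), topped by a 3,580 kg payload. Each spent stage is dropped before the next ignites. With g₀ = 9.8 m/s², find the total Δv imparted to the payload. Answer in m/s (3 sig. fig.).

Δv ≈ 9920 m/s

Ignition mass of stage 1 = 194,000+13,600 + 19,400+2,750 + 6,680+760 + 3,580 = 240,770 kg.
Stage 1: m₀ = 240,770 kg, m_f = 240,770 − 194,000 = 46,770 kg; Δv = 266×9.8×ln(5.148) = 2606.8×1.6386 ≈ 4272 m/s.
Stage 2: m₀ = 33,170 kg, m_f = 33,170 − 19,400 = 13,770 kg; Δv = 355×9.8×ln(2.409) = 3479.0×0.8792 ≈ 3059 m/s.
Stage 3: m₀ = 11,020 kg, m_f = 11,020 − 6,680 = 4,340 kg; Δv = 284×9.8×ln(2.539) = 2783.2×0.9318 ≈ 2593 m/s.
Total Δv = 4272 + 3059 + 2593 = 9924 m/s.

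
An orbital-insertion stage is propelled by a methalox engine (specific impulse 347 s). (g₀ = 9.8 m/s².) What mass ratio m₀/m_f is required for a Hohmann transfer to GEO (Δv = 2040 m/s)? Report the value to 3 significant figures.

mass ratio ≈ 1.82

v_e = Isp · g₀ = 347 × 9.8 = 3400.6 m/s.
m₀/m_f = exp(Δv / v_e) = exp(2040 / 3400.6) = exp(0.5999) = 1.8219.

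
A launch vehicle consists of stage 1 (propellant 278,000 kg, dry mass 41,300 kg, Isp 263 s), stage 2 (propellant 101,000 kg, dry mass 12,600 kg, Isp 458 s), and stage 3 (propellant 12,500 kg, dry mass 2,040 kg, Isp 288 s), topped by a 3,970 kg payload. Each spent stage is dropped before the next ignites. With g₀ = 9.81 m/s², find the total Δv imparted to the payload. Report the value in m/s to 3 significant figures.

Δv ≈ 12100 m/s

Ignition mass of stage 1 = 278,000+41,300 + 101,000+12,600 + 12,500+2,040 + 3,970 = 451,410 kg.
Stage 1: m₀ = 451,410 kg, m_f = 451,410 − 278,000 = 173,410 kg; Δv = 263×9.81×ln(2.603) = 2580.0×0.9567 ≈ 2468 m/s.
Stage 2: m₀ = 132,110 kg, m_f = 132,110 − 101,000 = 31,110 kg; Δv = 458×9.81×ln(4.247) = 4493.0×1.4461 ≈ 6497 m/s.
Stage 3: m₀ = 18,510 kg, m_f = 18,510 − 12,500 = 6,010 kg; Δv = 288×9.81×ln(3.08) = 2825.3×1.1249 ≈ 3178 m/s.
Total Δv = 2468 + 6497 + 3178 = 12143 m/s.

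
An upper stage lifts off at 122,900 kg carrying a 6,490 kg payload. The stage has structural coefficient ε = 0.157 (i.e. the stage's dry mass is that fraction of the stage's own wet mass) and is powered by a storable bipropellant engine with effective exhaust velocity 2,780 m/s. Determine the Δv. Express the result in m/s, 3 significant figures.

Δv ≈ 4450 m/s

Stage wet mass = m₀ − payload = 122,900 − 6,490 = 116,410 kg.
Stage dry mass = ε × stage wet mass = 0.157 × 116,410 = 18,276.4 kg.
Burnout mass m_f = stage dry + payload = 18,276.4 + 6,490 = 24,766.4 kg.
Rocket equation: Δv = v_e · ln(122,900/24,766.4) = 2780.0 × ln(4.962) = 2780.0 × 1.6019 ≈ 4453 m/s.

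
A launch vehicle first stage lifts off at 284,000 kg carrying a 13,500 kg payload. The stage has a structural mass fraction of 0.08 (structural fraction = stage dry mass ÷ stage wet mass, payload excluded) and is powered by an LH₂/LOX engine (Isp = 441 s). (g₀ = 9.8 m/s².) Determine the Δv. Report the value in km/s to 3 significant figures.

Δv ≈ 9.03 km/s

Stage wet mass = m₀ − payload = 284,000 − 13,500 = 270,500 kg.
Stage dry mass = ε × stage wet mass = 0.08 × 270,500 = 21,640 kg.
Burnout mass m_f = stage dry + payload = 21,640 + 13,500 = 35,140 kg.
v_e = Isp · g₀ = 441 × 9.8 = 4321.8 m/s.
Using Δv = v_e ln(m₀/m_f): Δv = v_e · ln(284,000/35,140) = 4321.8 × ln(8.082) = 4321.8 × 2.0896 ≈ 9031 m/s.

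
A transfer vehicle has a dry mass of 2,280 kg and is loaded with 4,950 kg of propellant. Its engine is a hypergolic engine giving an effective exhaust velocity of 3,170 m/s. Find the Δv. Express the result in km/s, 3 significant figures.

m₀ = m_dry + m_prop = 2,280 + 4,950 = 7,230 kg.
Rocket equation: Δv = v_e · ln(m₀/m_f) = 3170.0 × ln(3.171) = 3170.0 × 1.1541 ≈ 3658.4 m/s.

Δv ≈ 3.66 km/s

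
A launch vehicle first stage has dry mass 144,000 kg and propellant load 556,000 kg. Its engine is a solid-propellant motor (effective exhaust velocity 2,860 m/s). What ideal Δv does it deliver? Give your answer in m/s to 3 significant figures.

m₀ = m_dry + m_prop = 144,000 + 556,000 = 700,000 kg.
By the Tsiolkovsky rocket equation, Δv = v_e · ln(m₀/m_f) = 2860.0 × ln(4.861) = 2860.0 × 1.5813 ≈ 4522.4 m/s.

Δv ≈ 4520 m/s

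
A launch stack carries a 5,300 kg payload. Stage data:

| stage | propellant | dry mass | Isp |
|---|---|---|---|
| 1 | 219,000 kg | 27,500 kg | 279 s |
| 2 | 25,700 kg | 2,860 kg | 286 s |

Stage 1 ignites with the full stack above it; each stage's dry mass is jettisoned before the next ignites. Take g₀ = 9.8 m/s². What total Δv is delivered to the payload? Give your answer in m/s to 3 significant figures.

Ignition mass of stage 1 = 219,000+27,500 + 25,700+2,860 + 5,300 = 280,360 kg.
Stage 1: m₀ = 280,360 kg, m_f = 280,360 − 219,000 = 61,360 kg; Δv = 279×9.8×ln(4.569) = 2734.2×1.5193 ≈ 4154 m/s.
Stage 2: m₀ = 33,860 kg, m_f = 33,860 − 25,700 = 8,160 kg; Δv = 286×9.8×ln(4.15) = 2802.8×1.4230 ≈ 3988 m/s.
Total Δv = 4154 + 3988 = 8142 m/s.

Δv ≈ 8140 m/s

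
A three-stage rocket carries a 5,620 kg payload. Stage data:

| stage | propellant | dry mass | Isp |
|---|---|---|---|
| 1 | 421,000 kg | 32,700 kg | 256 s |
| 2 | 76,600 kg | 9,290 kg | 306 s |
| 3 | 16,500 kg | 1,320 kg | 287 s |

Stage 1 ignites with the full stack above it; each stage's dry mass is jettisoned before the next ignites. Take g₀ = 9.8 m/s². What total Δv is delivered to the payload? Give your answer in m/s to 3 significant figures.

Ignition mass of stage 1 = 421,000+32,700 + 76,600+9,290 + 16,500+1,320 + 5,620 = 563,030 kg.
Stage 1: m₀ = 563,030 kg, m_f = 563,030 − 421,000 = 142,030 kg; Δv = 256×9.8×ln(3.964) = 2508.8×1.3773 ≈ 3455 m/s.
Stage 2: m₀ = 109,330 kg, m_f = 109,330 − 76,600 = 32,730 kg; Δv = 306×9.8×ln(3.34) = 2998.8×1.2061 ≈ 3617 m/s.
Stage 3: m₀ = 23,440 kg, m_f = 23,440 − 16,500 = 6,940 kg; Δv = 287×9.8×ln(3.378) = 2812.6×1.2171 ≈ 3423 m/s.
Total Δv = 3455 + 3617 + 3423 = 10495 m/s.

Δv ≈ 10500 m/s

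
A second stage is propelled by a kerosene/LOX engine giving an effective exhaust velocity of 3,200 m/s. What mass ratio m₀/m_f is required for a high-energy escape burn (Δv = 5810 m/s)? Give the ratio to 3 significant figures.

m₀/m_f = exp(Δv / v_e) = exp(5810 / 3200.0) = exp(1.8156) = 6.1449.

mass ratio ≈ 6.14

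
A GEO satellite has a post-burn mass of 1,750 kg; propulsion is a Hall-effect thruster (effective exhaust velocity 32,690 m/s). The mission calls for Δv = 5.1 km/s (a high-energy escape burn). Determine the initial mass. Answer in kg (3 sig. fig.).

initial mass ≈ 2050 kg

Rocket equation: m₀/m_f = exp(Δv / v_e) = exp(5100 / 32690.0) = exp(0.1560) = 1.1688.
m₀ = m_f × 1.1688 = 1,750 × 1.1688 = 2,045.4 kg.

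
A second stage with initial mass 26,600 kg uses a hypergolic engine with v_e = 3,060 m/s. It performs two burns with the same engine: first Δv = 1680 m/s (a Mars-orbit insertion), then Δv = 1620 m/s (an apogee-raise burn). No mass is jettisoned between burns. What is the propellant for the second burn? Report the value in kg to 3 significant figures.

propellant for the second burn ≈ 6310 kg

After the first burn: m = 26600 × exp(−1680/3060.0) = 26600 × 0.57752 = 15,362 kg.
After the second burn: m = 15,362 × exp(−1620/3060.0) = 15,362 × 0.58895 = 9,047.45 kg.
Second-burn propellant = 15,362 − 9,047.45 = 6,314.55 kg.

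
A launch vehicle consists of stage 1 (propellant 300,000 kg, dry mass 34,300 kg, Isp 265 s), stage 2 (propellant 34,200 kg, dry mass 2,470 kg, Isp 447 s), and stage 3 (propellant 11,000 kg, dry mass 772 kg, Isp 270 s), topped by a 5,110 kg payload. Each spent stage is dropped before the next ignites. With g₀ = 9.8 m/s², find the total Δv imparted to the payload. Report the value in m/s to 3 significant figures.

Ignition mass of stage 1 = 300,000+34,300 + 34,200+2,470 + 11,000+772 + 5,110 = 387,852 kg.
Stage 1: m₀ = 387,852 kg, m_f = 387,852 − 300,000 = 87,852 kg; Δv = 265×9.8×ln(4.415) = 2597.0×1.4850 ≈ 3856 m/s.
Stage 2: m₀ = 53,552 kg, m_f = 53,552 − 34,200 = 19,352 kg; Δv = 447×9.8×ln(2.767) = 4380.6×1.0179 ≈ 4459 m/s.
Stage 3: m₀ = 16,882 kg, m_f = 16,882 − 11,000 = 5,882 kg; Δv = 270×9.8×ln(2.87) = 2646.0×1.0544 ≈ 2790 m/s.
Total Δv = 3856 + 4459 + 2790 = 11105 m/s.

Δv ≈ 11100 m/s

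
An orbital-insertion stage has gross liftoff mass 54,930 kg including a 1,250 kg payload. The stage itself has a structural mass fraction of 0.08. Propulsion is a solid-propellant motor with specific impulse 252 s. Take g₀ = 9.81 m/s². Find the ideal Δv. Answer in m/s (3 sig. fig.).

Δv ≈ 5670 m/s

Stage wet mass = m₀ − payload = 54,930 − 1,250 = 53,680 kg.
Stage dry mass = ε × stage wet mass = 0.08 × 53,680 = 4,294.4 kg.
Burnout mass m_f = stage dry + payload = 4,294.4 + 1,250 = 5,544.4 kg.
v_e = Isp · g₀ = 252 × 9.81 = 2472.1 m/s.
Δv = v_e · ln(54,930/5,544.4) = 2472.1 × ln(9.907) = 2472.1 × 2.2933 ≈ 5669 m/s.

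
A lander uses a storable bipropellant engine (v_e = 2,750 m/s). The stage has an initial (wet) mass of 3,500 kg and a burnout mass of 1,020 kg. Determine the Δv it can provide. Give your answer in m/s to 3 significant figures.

Rocket equation: Δv = v_e · ln(m₀/m_f) = 2750.0 × ln(3.431) = 2750.0 × 1.2330 ≈ 3390.6 m/s.

Δv ≈ 3390 m/s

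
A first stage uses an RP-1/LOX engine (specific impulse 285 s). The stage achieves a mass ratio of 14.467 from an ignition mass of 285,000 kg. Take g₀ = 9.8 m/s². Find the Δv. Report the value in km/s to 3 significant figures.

Δv ≈ 7.46 km/s

v_e = Isp · g₀ = 285 × 9.8 = 2793.0 m/s.
Rocket equation: Δv = v_e · ln(14.467) = 2793.0 × 2.6719 ≈ 7462.5 m/s.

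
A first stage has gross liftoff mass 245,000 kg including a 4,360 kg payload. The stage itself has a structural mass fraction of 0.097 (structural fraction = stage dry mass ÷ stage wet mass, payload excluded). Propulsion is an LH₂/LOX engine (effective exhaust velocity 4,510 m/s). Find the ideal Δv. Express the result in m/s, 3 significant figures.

Stage wet mass = m₀ − payload = 245,000 − 4,360 = 240,640 kg.
Stage dry mass = ε × stage wet mass = 0.097 × 240,640 = 23,342.1 kg.
Burnout mass m_f = stage dry + payload = 23,342.1 + 4,360 = 27,702.1 kg.
From the ideal rocket equation, Δv = v_e · ln(245,000/27,702.1) = 4510.0 × ln(8.844) = 4510.0 × 2.1797 ≈ 9831 m/s.

Δv ≈ 9830 m/s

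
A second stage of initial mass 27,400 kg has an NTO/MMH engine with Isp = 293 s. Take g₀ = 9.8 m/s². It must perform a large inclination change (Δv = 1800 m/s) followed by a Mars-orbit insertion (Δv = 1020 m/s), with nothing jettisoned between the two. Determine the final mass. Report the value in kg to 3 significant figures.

final mass ≈ 10300 kg

v_e = Isp · g₀ = 293 × 9.8 = 2871.4 m/s.
After the first burn: m = 27400 × exp(−1800/2871.4) = 27400 × 0.53426 = 14,638.7 kg.
After the second burn: m = 14,638.7 × exp(−1020/2871.4) = 14,638.7 × 0.70101 = 10,261.9 kg.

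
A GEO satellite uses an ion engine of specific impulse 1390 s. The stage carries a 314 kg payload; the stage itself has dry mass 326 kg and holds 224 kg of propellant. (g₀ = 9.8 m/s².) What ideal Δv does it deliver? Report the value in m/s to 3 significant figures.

Δv ≈ 4090 m/s

v_e = Isp · g₀ = 1390 × 9.8 = 13622.0 m/s.
m₀ = payload + dry + propellant = 314 + 326 + 224 = 864 kg.
m_f = payload + dry = 314 + 326 = 640 kg.
Using Δv = v_e ln(m₀/m_f): Δv = v_e · ln(m₀/m_f) = 13622.0 × ln(1.35) = 13622.0 × 0.3001 ≈ 4088.0 m/s.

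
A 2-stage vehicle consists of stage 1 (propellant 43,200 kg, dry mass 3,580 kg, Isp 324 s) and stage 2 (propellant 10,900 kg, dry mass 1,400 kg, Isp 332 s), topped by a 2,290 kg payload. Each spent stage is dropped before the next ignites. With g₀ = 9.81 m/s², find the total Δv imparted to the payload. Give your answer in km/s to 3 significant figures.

Δv ≈ 8.35 km/s

Ignition mass of stage 1 = 43,200+3,580 + 10,900+1,400 + 2,290 = 61,370 kg.
Stage 1: m₀ = 61,370 kg, m_f = 61,370 − 43,200 = 18,170 kg; Δv = 324×9.81×ln(3.378) = 3178.4×1.2171 ≈ 3869 m/s.
Stage 2: m₀ = 14,590 kg, m_f = 14,590 − 10,900 = 3,690 kg; Δv = 332×9.81×ln(3.954) = 3256.9×1.3747 ≈ 4477 m/s.
Total Δv = 3869 + 4477 = 8346 m/s.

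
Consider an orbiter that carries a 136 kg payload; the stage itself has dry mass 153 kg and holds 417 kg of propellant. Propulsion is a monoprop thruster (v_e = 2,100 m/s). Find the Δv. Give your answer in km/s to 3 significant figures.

m₀ = payload + dry + propellant = 136 + 153 + 417 = 706 kg.
m_f = payload + dry = 136 + 153 = 289 kg.
Using Δv = v_e ln(m₀/m_f): Δv = v_e · ln(m₀/m_f) = 2100.0 × ln(2.443) = 2100.0 × 0.8932 ≈ 1875.7 m/s.

Δv ≈ 1.88 km/s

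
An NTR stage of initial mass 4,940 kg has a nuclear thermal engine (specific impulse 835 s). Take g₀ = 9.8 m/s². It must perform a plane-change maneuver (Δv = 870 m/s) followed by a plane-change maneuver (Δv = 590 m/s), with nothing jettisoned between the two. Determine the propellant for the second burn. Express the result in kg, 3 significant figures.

v_e = Isp · g₀ = 835 × 9.8 = 8183.0 m/s.
After the first burn: m = 4940 × exp(−870/8183.0) = 4940 × 0.89914 = 4,441.75 kg.
After the second burn: m = 4,441.75 × exp(−590/8183.0) = 4,441.75 × 0.93044 = 4,132.78 kg.
Second-burn propellant = 4,441.75 − 4,132.78 = 308.97 kg.

propellant for the second burn ≈ 309 kg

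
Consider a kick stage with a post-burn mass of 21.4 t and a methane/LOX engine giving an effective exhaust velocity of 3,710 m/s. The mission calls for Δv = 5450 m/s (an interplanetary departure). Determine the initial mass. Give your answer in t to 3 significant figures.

initial mass ≈ 93.0 t

Using Δv = v_e ln(m₀/m_f): m₀/m_f = exp(Δv / v_e) = exp(5450 / 3710.0) = exp(1.4690) = 4.3449.
m₀ = m_f × 4.3449 = 21.4 × 4.3449 = 92.9809 t.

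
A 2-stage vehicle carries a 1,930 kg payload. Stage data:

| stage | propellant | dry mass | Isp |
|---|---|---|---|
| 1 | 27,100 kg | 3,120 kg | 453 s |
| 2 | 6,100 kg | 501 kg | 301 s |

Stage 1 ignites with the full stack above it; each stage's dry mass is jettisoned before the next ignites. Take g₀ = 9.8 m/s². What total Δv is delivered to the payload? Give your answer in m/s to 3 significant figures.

Ignition mass of stage 1 = 27,100+3,120 + 6,100+501 + 1,930 = 38,751 kg.
Stage 1: m₀ = 38,751 kg, m_f = 38,751 − 27,100 = 11,651 kg; Δv = 453×9.8×ln(3.326) = 4439.4×1.2018 ≈ 5335 m/s.
Stage 2: m₀ = 8,531 kg, m_f = 8,531 − 6,100 = 2,431 kg; Δv = 301×9.8×ln(3.509) = 2949.8×1.2554 ≈ 3703 m/s.
Total Δv = 5335 + 3703 = 9038 m/s.

Δv ≈ 9040 m/s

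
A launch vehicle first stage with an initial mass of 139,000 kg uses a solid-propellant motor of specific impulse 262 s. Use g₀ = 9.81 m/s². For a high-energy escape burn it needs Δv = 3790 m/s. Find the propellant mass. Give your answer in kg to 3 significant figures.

v_e = Isp · g₀ = 262 × 9.81 = 2570.2 m/s.
From the ideal rocket equation, m₀/m_f = exp(Δv / v_e) = exp(3790 / 2570.2) = exp(1.4746) = 4.3692.
m_f = 139,000 / 4.3692 = 31,813.6 kg, so propellant = m₀ − m_f = 139,000 − 31,813.6 = 107,186.4 kg.

propellant mass ≈ 107000 kg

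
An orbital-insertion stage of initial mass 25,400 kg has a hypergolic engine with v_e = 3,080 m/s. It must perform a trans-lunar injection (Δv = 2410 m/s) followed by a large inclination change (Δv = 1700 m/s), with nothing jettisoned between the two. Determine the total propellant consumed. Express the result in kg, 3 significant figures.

After the first burn: m = 25400 × exp(−2410/3080.0) = 25400 × 0.45728 = 11,614.9 kg.
After the second burn: m = 11,614.9 × exp(−1700/3080.0) = 11,614.9 × 0.57583 = 6,688.21 kg.
Total propellant = m₀ − m_final = 25400 − 6,688.21 = 18,711.79 kg.

total propellant consumed ≈ 18700 kg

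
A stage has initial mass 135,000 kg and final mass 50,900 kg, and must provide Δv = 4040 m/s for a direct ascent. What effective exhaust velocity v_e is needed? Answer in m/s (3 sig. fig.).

ln(m₀/m_f) = ln(135000/50900) = ln(2.652) = 0.9754.
Rocket equation: v_e = Δv / ln(m₀/m_f) = 4040 / 0.9754 = 4141.8 m/s.

v_e ≈ 4140 m/s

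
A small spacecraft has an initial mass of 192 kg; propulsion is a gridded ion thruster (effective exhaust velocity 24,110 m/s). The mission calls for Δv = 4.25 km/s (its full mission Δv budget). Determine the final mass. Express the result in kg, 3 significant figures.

From the ideal rocket equation, m₀/m_f = exp(Δv / v_e) = exp(4250 / 24110.0) = exp(0.1763) = 1.1928.
m_f = m₀ / 1.1928 = 192 / 1.1928 = 160.966 kg.

final mass ≈ 161 kg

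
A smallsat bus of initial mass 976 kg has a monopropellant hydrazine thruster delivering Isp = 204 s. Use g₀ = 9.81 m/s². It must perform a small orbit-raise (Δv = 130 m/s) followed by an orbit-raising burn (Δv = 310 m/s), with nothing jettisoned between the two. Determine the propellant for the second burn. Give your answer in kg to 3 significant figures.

propellant for the second burn ≈ 131 kg

v_e = Isp · g₀ = 204 × 9.81 = 2001.2 m/s.
After the first burn: m = 976 × exp(−130/2001.2) = 976 × 0.93711 = 914.619 kg.
After the second burn: m = 914.619 × exp(−310/2001.2) = 914.619 × 0.85650 = 783.371 kg.
Second-burn propellant = 914.619 − 783.371 = 131.248 kg.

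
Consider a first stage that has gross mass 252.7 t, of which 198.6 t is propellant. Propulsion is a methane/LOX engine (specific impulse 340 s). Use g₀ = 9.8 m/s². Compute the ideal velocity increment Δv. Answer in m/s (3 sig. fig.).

v_e = Isp · g₀ = 340 × 9.8 = 3332.0 m/s.
m_f = m₀ − m_prop = 252.7 − 198.6 = 54.1 t.
Δv = v_e · ln(m₀/m_f) = 3332.0 × ln(4.671) = 3332.0 × 1.5414 ≈ 5135.8 m/s.

Δv ≈ 5140 m/s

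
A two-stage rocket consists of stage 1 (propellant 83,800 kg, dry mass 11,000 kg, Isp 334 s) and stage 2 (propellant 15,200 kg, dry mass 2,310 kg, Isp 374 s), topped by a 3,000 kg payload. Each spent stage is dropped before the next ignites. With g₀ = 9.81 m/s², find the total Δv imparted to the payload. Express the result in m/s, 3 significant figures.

Ignition mass of stage 1 = 83,800+11,000 + 15,200+2,310 + 3,000 = 115,310 kg.
Stage 1: m₀ = 115,310 kg, m_f = 115,310 − 83,800 = 31,510 kg; Δv = 334×9.81×ln(3.659) = 3276.5×1.2973 ≈ 4251 m/s.
Stage 2: m₀ = 20,510 kg, m_f = 20,510 − 15,200 = 5,310 kg; Δv = 374×9.81×ln(3.863) = 3668.9×1.3513 ≈ 4958 m/s.
Total Δv = 4251 + 4958 = 9209 m/s.

Δv ≈ 9210 m/s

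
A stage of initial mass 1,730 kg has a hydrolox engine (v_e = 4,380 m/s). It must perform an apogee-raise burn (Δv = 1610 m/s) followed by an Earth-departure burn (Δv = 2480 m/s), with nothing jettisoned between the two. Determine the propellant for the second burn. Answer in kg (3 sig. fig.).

After the first burn: m = 1730 × exp(−1610/4380.0) = 1730 × 0.69241 = 1,197.87 kg.
After the second burn: m = 1,197.87 × exp(−2480/4380.0) = 1,197.87 × 0.56767 = 679.995 kg.
Second-burn propellant = 1,197.87 − 679.995 = 517.875 kg.

propellant for the second burn ≈ 518 kg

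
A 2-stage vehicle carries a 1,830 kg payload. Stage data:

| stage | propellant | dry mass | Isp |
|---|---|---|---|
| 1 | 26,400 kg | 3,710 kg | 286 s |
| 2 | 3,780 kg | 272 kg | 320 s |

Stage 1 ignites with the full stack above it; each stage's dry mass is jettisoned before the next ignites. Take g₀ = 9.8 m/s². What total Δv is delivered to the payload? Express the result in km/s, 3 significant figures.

Δv ≈ 6.93 km/s

Ignition mass of stage 1 = 26,400+3,710 + 3,780+272 + 1,830 = 35,992 kg.
Stage 1: m₀ = 35,992 kg, m_f = 35,992 − 26,400 = 9,592 kg; Δv = 286×9.8×ln(3.752) = 2802.8×1.3224 ≈ 3706 m/s.
Stage 2: m₀ = 5,882 kg, m_f = 5,882 − 3,780 = 2,102 kg; Δv = 320×9.8×ln(2.798) = 3136.0×1.0290 ≈ 3227 m/s.
Total Δv = 3706 + 3227 = 6933 m/s.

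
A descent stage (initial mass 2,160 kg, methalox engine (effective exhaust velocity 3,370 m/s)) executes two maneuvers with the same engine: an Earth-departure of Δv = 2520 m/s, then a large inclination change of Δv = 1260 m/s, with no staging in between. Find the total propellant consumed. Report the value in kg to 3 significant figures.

After the first burn: m = 2160 × exp(−2520/3370.0) = 2160 × 0.47342 = 1,022.59 kg.
After the second burn: m = 1,022.59 × exp(−1260/3370.0) = 1,022.59 × 0.68805 = 703.593 kg.
Total propellant = m₀ − m_final = 2160 − 703.593 = 1,456.407 kg.

total propellant consumed ≈ 1460 kg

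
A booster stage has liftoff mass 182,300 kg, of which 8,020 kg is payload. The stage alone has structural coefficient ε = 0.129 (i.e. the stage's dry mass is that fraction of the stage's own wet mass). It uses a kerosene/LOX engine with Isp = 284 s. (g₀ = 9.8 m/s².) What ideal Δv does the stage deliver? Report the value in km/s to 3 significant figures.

Stage wet mass = m₀ − payload = 182,300 − 8,020 = 174,280 kg.
Stage dry mass = ε × stage wet mass = 0.129 × 174,280 = 22,482.1 kg.
Burnout mass m_f = stage dry + payload = 22,482.1 + 8,020 = 30,502.1 kg.
v_e = Isp · g₀ = 284 × 9.8 = 2783.2 m/s.
Δv = v_e · ln(182,300/30,502.1) = 2783.2 × ln(5.977) = 2783.2 × 1.7879 ≈ 4976 m/s.

Δv ≈ 4.98 km/s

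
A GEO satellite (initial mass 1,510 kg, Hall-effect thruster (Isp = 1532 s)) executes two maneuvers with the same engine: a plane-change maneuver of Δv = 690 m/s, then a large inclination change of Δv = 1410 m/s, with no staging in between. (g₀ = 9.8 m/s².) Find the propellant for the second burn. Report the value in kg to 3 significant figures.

propellant for the second burn ≈ 129 kg

v_e = Isp · g₀ = 1532 × 9.8 = 15013.6 m/s.
After the first burn: m = 1510 × exp(−690/15013.6) = 1510 × 0.95508 = 1,442.17 kg.
After the second burn: m = 1,442.17 × exp(−1410/15013.6) = 1,442.17 × 0.91036 = 1,312.89 kg.
Second-burn propellant = 1,442.17 − 1,312.89 = 129.28 kg.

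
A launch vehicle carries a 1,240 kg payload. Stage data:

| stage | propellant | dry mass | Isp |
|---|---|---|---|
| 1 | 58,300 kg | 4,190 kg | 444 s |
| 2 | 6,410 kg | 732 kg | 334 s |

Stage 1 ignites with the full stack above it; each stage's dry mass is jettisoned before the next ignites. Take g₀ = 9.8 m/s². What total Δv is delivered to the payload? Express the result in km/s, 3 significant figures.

Δv ≈ 12.3 km/s

Ignition mass of stage 1 = 58,300+4,190 + 6,410+732 + 1,240 = 70,872 kg.
Stage 1: m₀ = 70,872 kg, m_f = 70,872 − 58,300 = 12,572 kg; Δv = 444×9.8×ln(5.637) = 4351.2×1.7294 ≈ 7525 m/s.
Stage 2: m₀ = 8,382 kg, m_f = 8,382 − 6,410 = 1,972 kg; Δv = 334×9.8×ln(4.251) = 3273.2×1.4470 ≈ 4736 m/s.
Total Δv = 7525 + 4736 = 12261 m/s.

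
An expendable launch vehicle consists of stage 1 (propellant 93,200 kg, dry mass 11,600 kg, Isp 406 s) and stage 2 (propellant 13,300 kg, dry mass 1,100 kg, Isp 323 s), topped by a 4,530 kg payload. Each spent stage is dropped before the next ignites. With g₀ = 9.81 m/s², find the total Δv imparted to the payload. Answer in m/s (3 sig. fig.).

Δv ≈ 9420 m/s

Ignition mass of stage 1 = 93,200+11,600 + 13,300+1,100 + 4,530 = 123,730 kg.
Stage 1: m₀ = 123,730 kg, m_f = 123,730 − 93,200 = 30,530 kg; Δv = 406×9.81×ln(4.053) = 3982.9×1.3994 ≈ 5574 m/s.
Stage 2: m₀ = 18,930 kg, m_f = 18,930 − 13,300 = 5,630 kg; Δv = 323×9.81×ln(3.362) = 3168.6×1.2126 ≈ 3842 m/s.
Total Δv = 5574 + 3842 = 9416 m/s.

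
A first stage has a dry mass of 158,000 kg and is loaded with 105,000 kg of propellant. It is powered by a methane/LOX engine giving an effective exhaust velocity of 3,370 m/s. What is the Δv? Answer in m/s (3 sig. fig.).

Δv ≈ 1720 m/s

m₀ = m_dry + m_prop = 158,000 + 105,000 = 263,000 kg.
Rocket equation: Δv = v_e · ln(m₀/m_f) = 3370.0 × ln(1.665) = 3370.0 × 0.5096 ≈ 1717.2 m/s.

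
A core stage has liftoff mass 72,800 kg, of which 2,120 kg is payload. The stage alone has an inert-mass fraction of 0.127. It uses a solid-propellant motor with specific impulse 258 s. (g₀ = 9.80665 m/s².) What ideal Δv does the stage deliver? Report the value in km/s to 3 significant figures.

Stage wet mass = m₀ − payload = 72,800 − 2,120 = 70,680 kg.
Stage dry mass = ε × stage wet mass = 0.127 × 70,680 = 8,976.36 kg.
Burnout mass m_f = stage dry + payload = 8,976.36 + 2,120 = 11,096.36 kg.
v_e = Isp · g₀ = 258 × 9.80665 = 2530.1 m/s.
Δv = v_e · ln(72,800/11,096.36) = 2530.1 × ln(6.561) = 2530.1 × 1.8811 ≈ 4759 m/s.

Δv ≈ 4.76 km/s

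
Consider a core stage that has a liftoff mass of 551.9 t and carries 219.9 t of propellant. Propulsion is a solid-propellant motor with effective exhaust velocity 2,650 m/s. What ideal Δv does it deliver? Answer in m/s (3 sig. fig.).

m_f = m₀ − m_prop = 551.9 − 219.9 = 332 t.
Using Δv = v_e ln(m₀/m_f): Δv = v_e · ln(m₀/m_f) = 2650.0 × ln(1.662) = 2650.0 × 0.5082 ≈ 1346.8 m/s.

Δv ≈ 1350 m/s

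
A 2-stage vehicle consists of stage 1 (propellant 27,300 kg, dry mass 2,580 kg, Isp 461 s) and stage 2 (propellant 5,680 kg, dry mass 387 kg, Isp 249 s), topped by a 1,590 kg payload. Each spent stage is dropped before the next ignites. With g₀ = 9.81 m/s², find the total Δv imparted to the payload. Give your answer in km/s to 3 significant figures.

Ignition mass of stage 1 = 27,300+2,580 + 5,680+387 + 1,590 = 37,537 kg.
Stage 1: m₀ = 37,537 kg, m_f = 37,537 − 27,300 = 10,237 kg; Δv = 461×9.81×ln(3.667) = 4522.4×1.2993 ≈ 5876 m/s.
Stage 2: m₀ = 7,657 kg, m_f = 7,657 − 5,680 = 1,977 kg; Δv = 249×9.81×ln(3.873) = 2442.7×1.3540 ≈ 3307 m/s.
Total Δv = 5876 + 3307 = 9183 m/s.

Δv ≈ 9.18 km/s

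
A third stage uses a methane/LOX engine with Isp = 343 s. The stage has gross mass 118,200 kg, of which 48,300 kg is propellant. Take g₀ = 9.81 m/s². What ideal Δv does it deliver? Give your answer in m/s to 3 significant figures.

Δv ≈ 1770 m/s

v_e = Isp · g₀ = 343 × 9.81 = 3364.8 m/s.
m_f = m₀ − m_prop = 118,200 − 48,300 = 69,900 kg.
Using Δv = v_e ln(m₀/m_f): Δv = v_e · ln(m₀/m_f) = 3364.8 × ln(1.691) = 3364.8 × 0.5253 ≈ 1767.6 m/s.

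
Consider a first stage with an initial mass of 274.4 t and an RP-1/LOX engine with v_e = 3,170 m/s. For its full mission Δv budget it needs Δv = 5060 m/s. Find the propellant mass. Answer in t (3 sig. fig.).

From the ideal rocket equation, m₀/m_f = exp(Δv / v_e) = exp(5060 / 3170.0) = exp(1.5962) = 4.9343.
m_f = 274.4 / 4.9343 = 55.6107 t, so propellant = m₀ − m_f = 274.4 − 55.6107 = 218.7893 t.

propellant mass ≈ 219 t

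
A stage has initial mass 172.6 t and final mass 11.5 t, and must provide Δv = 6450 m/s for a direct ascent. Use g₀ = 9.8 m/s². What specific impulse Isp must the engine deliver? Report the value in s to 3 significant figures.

ln(m₀/m_f) = ln(172600/11500) = ln(15.01) = 2.7086.
v_e = Δv / ln(m₀/m_f) = 6450 / 2.7086 = 2381.3 m/s.
Isp = v_e / g₀ = 2381.3 / 9.8 = 243.0 s.

Isp ≈ 243 s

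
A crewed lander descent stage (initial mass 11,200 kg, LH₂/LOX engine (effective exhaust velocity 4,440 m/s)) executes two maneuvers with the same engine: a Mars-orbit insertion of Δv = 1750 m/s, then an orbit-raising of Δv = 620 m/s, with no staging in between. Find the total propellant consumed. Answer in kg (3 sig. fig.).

After the first burn: m = 11200 × exp(−1750/4440.0) = 11200 × 0.67426 = 7,551.71 kg.
After the second burn: m = 7,551.71 × exp(−620/4440.0) = 7,551.71 × 0.86967 = 6,567.5 kg.
Total propellant = m₀ − m_final = 11200 − 6,567.5 = 4,632.5 kg.

total propellant consumed ≈ 4630 kg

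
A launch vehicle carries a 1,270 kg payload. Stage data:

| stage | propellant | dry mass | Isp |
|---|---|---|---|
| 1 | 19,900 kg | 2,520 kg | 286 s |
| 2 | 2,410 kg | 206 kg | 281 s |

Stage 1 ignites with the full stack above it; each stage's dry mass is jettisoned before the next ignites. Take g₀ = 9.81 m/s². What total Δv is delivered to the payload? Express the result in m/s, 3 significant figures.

Δv ≈ 6630 m/s

Ignition mass of stage 1 = 19,900+2,520 + 2,410+206 + 1,270 = 26,306 kg.
Stage 1: m₀ = 26,306 kg, m_f = 26,306 − 19,900 = 6,406 kg; Δv = 286×9.81×ln(4.106) = 2805.7×1.4126 ≈ 3963 m/s.
Stage 2: m₀ = 3,886 kg, m_f = 3,886 − 2,410 = 1,476 kg; Δv = 281×9.81×ln(2.633) = 2756.6×0.9680 ≈ 2669 m/s.
Total Δv = 3963 + 2669 = 6632 m/s.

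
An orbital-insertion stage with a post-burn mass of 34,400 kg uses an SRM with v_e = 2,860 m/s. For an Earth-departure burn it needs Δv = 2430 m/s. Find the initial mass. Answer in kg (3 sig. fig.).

Rocket equation: m₀/m_f = exp(Δv / v_e) = exp(2430 / 2860.0) = exp(0.8497) = 2.3388.
m₀ = m_f × 2.3388 = 34,400 × 2.3388 = 80,454.7 kg.

initial mass ≈ 80500 kg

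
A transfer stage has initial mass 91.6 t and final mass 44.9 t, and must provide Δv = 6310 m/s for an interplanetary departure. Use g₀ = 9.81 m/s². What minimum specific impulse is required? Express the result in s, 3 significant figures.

ln(m₀/m_f) = ln(91600/44900) = ln(2.04) = 0.7130.
By the Tsiolkovsky rocket equation, v_e = Δv / ln(m₀/m_f) = 6310 / 0.7130 = 8850.0 m/s.
Isp = v_e / g₀ = 8850.0 / 9.81 = 902.1 s.

Isp ≈ 902 s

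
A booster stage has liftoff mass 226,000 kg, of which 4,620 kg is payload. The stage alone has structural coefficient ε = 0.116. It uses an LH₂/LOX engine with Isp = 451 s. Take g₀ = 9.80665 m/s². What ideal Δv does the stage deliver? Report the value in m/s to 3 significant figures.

Stage wet mass = m₀ − payload = 226,000 − 4,620 = 221,380 kg.
Stage dry mass = ε × stage wet mass = 0.116 × 221,380 = 25,680.1 kg.
Burnout mass m_f = stage dry + payload = 25,680.1 + 4,620 = 30,300.1 kg.
v_e = Isp · g₀ = 451 × 9.80665 = 4422.8 m/s.
From the ideal rocket equation, Δv = v_e · ln(226,000/30,300.1) = 4422.8 × ln(7.459) = 4422.8 × 2.0094 ≈ 8887 m/s.

Δv ≈ 8890 m/s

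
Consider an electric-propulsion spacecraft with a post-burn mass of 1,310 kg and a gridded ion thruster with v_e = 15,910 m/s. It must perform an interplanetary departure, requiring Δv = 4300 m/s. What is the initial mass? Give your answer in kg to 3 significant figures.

initial mass ≈ 1720 kg

m₀/m_f = exp(Δv / v_e) = exp(4300 / 15910.0) = exp(0.2703) = 1.3103.
m₀ = m_f × 1.3103 = 1,310 × 1.3103 = 1,716.49 kg.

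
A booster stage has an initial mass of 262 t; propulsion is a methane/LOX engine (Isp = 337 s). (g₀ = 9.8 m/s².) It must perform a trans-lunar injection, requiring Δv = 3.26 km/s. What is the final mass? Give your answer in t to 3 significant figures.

v_e = Isp · g₀ = 337 × 9.8 = 3302.6 m/s.
Using Δv = v_e ln(m₀/m_f): m₀/m_f = exp(Δv / v_e) = exp(3260 / 3302.6) = exp(0.9871) = 2.6834.
m_f = m₀ / 2.6834 = 262 / 2.6834 = 97.6373 t.

final mass ≈ 97.6 t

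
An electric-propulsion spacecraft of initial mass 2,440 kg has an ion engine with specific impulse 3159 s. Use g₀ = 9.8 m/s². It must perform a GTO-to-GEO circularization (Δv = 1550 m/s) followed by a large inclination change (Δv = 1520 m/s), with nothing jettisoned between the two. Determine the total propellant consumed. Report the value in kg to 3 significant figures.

v_e = Isp · g₀ = 3159 × 9.8 = 30958.2 m/s.
After the first burn: m = 2440 × exp(−1550/30958.2) = 2440 × 0.95117 = 2,320.85 kg.
After the second burn: m = 2,320.85 × exp(−1520/30958.2) = 2,320.85 × 0.95209 = 2,209.66 kg.
Total propellant = m₀ − m_final = 2440 − 2,209.66 = 230.34 kg.

total propellant consumed ≈ 230 kg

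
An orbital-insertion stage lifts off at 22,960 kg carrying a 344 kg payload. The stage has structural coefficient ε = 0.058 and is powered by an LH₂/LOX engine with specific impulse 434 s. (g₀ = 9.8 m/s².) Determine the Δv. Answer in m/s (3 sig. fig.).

Δv ≈ 11200 m/s

Stage wet mass = m₀ − payload = 22,960 − 344 = 22,616 kg.
Stage dry mass = ε × stage wet mass = 0.058 × 22,616 = 1,311.73 kg.
Burnout mass m_f = stage dry + payload = 1,311.73 + 344 = 1,655.73 kg.
v_e = Isp · g₀ = 434 × 9.8 = 4253.2 m/s.
Δv = v_e · ln(22,960/1,655.73) = 4253.2 × ln(13.87) = 4253.2 × 2.6295 ≈ 11184 m/s.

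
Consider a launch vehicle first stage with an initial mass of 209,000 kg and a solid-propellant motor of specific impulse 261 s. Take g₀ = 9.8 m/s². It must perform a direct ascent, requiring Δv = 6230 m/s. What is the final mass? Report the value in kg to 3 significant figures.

final mass ≈ 18300 kg

v_e = Isp · g₀ = 261 × 9.8 = 2557.8 m/s.
From the ideal rocket equation, m₀/m_f = exp(Δv / v_e) = exp(6230 / 2557.8) = exp(2.4357) = 11.4237.
m_f = m₀ / 11.4237 = 209,000 / 11.4237 = 18,295.3 kg.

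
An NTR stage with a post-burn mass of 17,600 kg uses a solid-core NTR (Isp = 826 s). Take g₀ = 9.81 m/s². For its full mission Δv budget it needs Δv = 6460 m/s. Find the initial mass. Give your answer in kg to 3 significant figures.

initial mass ≈ 39100 kg

v_e = Isp · g₀ = 826 × 9.81 = 8103.1 m/s.
By the Tsiolkovsky rocket equation, m₀/m_f = exp(Δv / v_e) = exp(6460 / 8103.1) = exp(0.7972) = 2.2194.
m₀ = m_f × 2.2194 = 17,600 × 2.2194 = 39,061.4 kg.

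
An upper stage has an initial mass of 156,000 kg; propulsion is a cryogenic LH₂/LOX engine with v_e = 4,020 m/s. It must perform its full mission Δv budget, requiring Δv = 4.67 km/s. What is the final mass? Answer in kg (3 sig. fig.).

m₀/m_f = exp(Δv / v_e) = exp(4670 / 4020.0) = exp(1.1617) = 3.1953.
m_f = m₀ / 3.1953 = 156,000 / 3.1953 = 48,821.7 kg.

final mass ≈ 48800 kg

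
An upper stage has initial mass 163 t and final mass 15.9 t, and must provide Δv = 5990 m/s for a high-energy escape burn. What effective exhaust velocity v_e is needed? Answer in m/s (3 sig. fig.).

v_e ≈ 2570 m/s

ln(m₀/m_f) = ln(163000/15900) = ln(10.25) = 2.3274.
From the ideal rocket equation, v_e = Δv / ln(m₀/m_f) = 5990 / 2.3274 = 2573.7 m/s.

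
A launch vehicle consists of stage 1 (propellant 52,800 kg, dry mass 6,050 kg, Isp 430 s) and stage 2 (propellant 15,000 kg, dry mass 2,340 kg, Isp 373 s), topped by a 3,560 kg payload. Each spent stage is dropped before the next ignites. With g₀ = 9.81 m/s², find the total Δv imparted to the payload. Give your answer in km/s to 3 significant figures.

Ignition mass of stage 1 = 52,800+6,050 + 15,000+2,340 + 3,560 = 79,750 kg.
Stage 1: m₀ = 79,750 kg, m_f = 79,750 − 52,800 = 26,950 kg; Δv = 430×9.81×ln(2.959) = 4218.3×1.0849 ≈ 4576 m/s.
Stage 2: m₀ = 20,900 kg, m_f = 20,900 − 15,000 = 5,900 kg; Δv = 373×9.81×ln(3.542) = 3659.1×1.2648 ≈ 4628 m/s.
Total Δv = 4576 + 4628 = 9204 m/s.

Δv ≈ 9.20 km/s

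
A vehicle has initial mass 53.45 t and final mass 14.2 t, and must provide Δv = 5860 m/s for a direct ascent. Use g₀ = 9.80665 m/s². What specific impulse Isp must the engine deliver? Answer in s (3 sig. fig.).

Isp ≈ 451 s

ln(m₀/m_f) = ln(53450/14200) = ln(3.764) = 1.3255.
Using Δv = v_e ln(m₀/m_f): v_e = Δv / ln(m₀/m_f) = 5860 / 1.3255 = 4421.0 m/s.
Isp = v_e / g₀ = 4421.0 / 9.80665 = 450.8 s.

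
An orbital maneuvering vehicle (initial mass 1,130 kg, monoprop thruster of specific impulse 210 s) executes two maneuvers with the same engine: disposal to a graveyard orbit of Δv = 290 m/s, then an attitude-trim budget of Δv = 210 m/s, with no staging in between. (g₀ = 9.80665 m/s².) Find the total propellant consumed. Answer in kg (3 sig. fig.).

v_e = Isp · g₀ = 210 × 9.80665 = 2059.4 m/s.
After the first burn: m = 1130 × exp(−290/2059.4) = 1130 × 0.86865 = 981.575 kg.
After the second burn: m = 981.575 × exp(−210/2059.4) = 981.575 × 0.90306 = 886.421 kg.
Total propellant = m₀ − m_final = 1130 − 886.421 = 243.579 kg.

total propellant consumed ≈ 244 kg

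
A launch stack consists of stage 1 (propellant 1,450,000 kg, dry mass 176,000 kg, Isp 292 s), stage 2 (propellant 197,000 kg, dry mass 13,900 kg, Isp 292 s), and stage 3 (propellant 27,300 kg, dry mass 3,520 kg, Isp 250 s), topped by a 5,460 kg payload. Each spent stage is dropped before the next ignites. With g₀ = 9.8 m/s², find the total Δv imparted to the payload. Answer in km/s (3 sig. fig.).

Δv ≈ 12.2 km/s

Ignition mass of stage 1 = 1,450,000+176,000 + 197,000+13,900 + 27,300+3,520 + 5,460 = 1,873,180 kg.
Stage 1: m₀ = 1,873,180 kg, m_f = 1,873,180 − 1,450,000 = 423,180 kg; Δv = 292×9.8×ln(4.426) = 2861.6×1.4876 ≈ 4257 m/s.
Stage 2: m₀ = 247,180 kg, m_f = 247,180 − 197,000 = 50,180 kg; Δv = 292×9.8×ln(4.926) = 2861.6×1.5945 ≈ 4563 m/s.
Stage 3: m₀ = 36,280 kg, m_f = 36,280 − 27,300 = 8,980 kg; Δv = 250×9.8×ln(4.04) = 2450.0×1.3963 ≈ 3421 m/s.
Total Δv = 4257 + 4563 + 3421 = 12241 m/s.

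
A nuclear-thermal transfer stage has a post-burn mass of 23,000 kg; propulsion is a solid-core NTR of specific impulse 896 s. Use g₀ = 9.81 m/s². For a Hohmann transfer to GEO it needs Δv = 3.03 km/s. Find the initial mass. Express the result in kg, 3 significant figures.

initial mass ≈ 32500 kg

v_e = Isp · g₀ = 896 × 9.81 = 8789.8 m/s.
m₀/m_f = exp(Δv / v_e) = exp(3030 / 8789.8) = exp(0.3447) = 1.4116.
m₀ = m_f × 1.4116 = 23,000 × 1.4116 = 32,466.8 kg.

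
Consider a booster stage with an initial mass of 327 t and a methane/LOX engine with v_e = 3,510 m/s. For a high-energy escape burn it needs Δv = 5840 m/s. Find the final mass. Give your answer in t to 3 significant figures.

final mass ≈ 61.9 t

Using Δv = v_e ln(m₀/m_f): m₀/m_f = exp(Δv / v_e) = exp(5840 / 3510.0) = exp(1.6638) = 5.2794.
m_f = m₀ / 5.2794 = 327 / 5.2794 = 61.9389 t.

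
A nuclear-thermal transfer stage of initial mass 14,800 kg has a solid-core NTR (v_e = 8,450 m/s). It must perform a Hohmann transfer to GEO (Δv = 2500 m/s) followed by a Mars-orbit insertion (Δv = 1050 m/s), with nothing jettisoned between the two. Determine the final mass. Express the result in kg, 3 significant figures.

After the first burn: m = 14800 × exp(−2500/8450.0) = 14800 × 0.74389 = 11,009.6 kg.
After the second burn: m = 11,009.6 × exp(−1050/8450.0) = 11,009.6 × 0.88315 = 9,723.13 kg.

final mass ≈ 9720 kg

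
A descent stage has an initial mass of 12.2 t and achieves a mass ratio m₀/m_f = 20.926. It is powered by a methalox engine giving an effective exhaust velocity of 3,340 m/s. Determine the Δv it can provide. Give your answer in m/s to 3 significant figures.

By the Tsiolkovsky rocket equation, Δv = v_e · ln(20.926) = 3340.0 × 3.0410 ≈ 10156.9 m/s.

Δv ≈ 10200 m/s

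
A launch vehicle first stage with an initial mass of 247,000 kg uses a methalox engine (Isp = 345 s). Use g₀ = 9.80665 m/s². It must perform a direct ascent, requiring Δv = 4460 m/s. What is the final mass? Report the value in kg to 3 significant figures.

final mass ≈ 66100 kg

v_e = Isp · g₀ = 345 × 9.80665 = 3383.3 m/s.
By the Tsiolkovsky rocket equation, m₀/m_f = exp(Δv / v_e) = exp(4460 / 3383.3) = exp(1.3182) = 3.7368.
m_f = m₀ / 3.7368 = 247,000 / 3.7368 = 66,099.3 kg.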